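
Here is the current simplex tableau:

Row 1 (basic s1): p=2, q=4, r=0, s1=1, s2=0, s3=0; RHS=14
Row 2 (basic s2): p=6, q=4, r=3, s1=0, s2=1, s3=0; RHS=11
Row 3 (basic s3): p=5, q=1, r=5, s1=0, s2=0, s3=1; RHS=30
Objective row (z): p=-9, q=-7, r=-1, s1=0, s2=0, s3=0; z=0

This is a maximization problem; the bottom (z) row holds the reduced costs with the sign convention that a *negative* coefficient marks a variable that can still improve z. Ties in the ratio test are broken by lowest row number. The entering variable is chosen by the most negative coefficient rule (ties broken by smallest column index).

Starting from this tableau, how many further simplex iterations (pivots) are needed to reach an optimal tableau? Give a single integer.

2

pivot: p in, s2 out → z = 33/2
pivot: q in, p out → z = 77/4
No improving column remains; optimal.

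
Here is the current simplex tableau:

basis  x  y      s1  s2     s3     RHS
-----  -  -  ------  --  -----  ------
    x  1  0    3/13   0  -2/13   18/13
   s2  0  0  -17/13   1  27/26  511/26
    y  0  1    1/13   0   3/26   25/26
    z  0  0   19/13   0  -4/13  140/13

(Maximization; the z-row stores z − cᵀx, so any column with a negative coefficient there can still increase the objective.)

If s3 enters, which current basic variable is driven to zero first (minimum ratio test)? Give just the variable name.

y

Ratios: row 1 (x): entry -2/13 ≤ 0, skip; row 2 (s2): (511/26)/(27/26) = 511/27; row 3 (y): (25/26)/(3/26) = 25/3.
Minimum ratio 25/3 is in the y row, so y leaves.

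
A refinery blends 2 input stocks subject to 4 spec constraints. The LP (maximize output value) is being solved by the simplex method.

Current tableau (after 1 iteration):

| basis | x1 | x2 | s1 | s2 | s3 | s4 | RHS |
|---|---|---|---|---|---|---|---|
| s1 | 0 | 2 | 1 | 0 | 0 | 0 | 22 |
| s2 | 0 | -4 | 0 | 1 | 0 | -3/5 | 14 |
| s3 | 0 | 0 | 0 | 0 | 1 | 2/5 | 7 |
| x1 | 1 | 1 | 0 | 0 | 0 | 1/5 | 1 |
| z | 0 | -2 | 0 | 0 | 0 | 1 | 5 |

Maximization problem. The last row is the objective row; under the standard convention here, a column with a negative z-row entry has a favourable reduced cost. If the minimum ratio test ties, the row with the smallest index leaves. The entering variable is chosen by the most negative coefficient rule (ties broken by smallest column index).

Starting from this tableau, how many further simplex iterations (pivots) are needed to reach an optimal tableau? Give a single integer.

1

pivot: x2 in, x1 out → z = 7
No improving column remains; optimal.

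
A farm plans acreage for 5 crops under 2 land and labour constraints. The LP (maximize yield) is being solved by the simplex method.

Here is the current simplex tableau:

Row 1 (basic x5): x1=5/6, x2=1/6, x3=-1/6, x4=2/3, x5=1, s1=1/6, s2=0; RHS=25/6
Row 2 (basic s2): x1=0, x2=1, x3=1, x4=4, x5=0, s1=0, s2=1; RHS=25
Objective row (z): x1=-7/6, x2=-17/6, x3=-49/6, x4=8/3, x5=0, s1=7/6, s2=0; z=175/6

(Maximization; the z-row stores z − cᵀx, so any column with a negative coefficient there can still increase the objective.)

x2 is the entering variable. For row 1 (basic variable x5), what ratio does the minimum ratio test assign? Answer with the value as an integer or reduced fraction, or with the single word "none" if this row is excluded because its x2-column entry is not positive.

25

Ratio = RHS / (x2 entry) = (25/6) / (1/6) = 25.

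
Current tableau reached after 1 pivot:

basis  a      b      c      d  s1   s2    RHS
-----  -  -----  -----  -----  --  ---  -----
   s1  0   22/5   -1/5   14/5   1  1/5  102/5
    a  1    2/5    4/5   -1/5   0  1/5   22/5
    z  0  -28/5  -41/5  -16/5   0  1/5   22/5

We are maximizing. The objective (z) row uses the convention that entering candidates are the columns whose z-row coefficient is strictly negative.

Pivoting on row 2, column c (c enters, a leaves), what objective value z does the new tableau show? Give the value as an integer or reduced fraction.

99/2

Minimum ratio for c: (22/5)/(4/5) = 11/2.
z changes by −(z-row coeff of c)·ratio = −(-41/5)·(11/2) = 451/10.
New z = 22/5 + (451/10) = 99/2.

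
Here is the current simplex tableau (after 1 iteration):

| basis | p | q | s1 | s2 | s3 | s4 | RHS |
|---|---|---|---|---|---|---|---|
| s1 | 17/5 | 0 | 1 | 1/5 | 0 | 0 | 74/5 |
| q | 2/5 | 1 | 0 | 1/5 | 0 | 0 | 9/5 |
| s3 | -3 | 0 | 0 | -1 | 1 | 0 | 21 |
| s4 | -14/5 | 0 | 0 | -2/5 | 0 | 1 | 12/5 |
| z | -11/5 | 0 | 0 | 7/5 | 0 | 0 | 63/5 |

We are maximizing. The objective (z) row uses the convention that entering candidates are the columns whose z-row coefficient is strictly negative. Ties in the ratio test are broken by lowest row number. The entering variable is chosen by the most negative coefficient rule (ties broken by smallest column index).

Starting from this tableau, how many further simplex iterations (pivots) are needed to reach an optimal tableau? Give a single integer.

1

pivot: p in, s1 out → z = 377/17
No improving column remains; optimal.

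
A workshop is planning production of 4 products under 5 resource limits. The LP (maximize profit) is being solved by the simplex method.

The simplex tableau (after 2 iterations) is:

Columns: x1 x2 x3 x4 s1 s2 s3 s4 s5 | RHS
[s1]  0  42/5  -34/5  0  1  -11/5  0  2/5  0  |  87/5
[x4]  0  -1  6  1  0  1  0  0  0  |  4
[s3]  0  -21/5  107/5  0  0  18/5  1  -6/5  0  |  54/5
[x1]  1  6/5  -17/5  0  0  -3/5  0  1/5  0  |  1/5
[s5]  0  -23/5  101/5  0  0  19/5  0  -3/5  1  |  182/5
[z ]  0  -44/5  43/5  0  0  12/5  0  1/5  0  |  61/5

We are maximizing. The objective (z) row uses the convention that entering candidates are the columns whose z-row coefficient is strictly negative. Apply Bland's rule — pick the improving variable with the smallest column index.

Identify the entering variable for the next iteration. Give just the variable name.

x2

Objective-row coefficients: x1: 0, x2: -44/5, x3: 43/5, x4: 0, s1: 0, s2: 12/5, s3: 0, s4: 1/5, s5: 0.
Improving columns: x2. Bland's rule picks the smallest column index → x2.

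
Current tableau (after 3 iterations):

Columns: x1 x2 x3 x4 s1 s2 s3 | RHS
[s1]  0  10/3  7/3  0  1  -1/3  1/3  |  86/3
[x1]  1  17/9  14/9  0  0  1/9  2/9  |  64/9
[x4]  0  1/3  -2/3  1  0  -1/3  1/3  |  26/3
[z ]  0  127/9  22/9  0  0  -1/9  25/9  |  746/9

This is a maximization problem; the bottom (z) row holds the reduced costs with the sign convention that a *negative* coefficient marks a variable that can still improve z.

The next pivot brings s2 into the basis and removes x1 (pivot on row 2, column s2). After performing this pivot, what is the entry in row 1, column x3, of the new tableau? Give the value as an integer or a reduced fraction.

7

Pivot element is row 2, column s2: 1/9.
Normalize row 2: new (row 2, x3) = (14/9)/(1/9) = 14.
row 1 ← row 1 − (-1/3)·(new row 2): 7/3 − (-1/3)·14 = 7.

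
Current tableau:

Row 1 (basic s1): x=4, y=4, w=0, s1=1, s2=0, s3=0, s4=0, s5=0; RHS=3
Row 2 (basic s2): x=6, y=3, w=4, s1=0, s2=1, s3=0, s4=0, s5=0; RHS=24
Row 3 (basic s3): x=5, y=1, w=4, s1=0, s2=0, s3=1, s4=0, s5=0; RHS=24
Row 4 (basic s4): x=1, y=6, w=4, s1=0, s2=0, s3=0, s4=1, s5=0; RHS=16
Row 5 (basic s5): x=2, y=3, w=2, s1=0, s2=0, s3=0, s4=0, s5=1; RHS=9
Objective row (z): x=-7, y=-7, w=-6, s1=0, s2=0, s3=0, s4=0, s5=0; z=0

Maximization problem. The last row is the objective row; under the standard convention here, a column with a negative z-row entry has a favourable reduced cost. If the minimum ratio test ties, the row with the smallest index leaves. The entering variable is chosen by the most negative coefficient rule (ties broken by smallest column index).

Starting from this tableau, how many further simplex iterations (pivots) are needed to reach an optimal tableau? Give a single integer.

pivot: x in, s1 out → z = 21/4
pivot: w in, s5 out → z = 111/4
No improving column remains; optimal.

2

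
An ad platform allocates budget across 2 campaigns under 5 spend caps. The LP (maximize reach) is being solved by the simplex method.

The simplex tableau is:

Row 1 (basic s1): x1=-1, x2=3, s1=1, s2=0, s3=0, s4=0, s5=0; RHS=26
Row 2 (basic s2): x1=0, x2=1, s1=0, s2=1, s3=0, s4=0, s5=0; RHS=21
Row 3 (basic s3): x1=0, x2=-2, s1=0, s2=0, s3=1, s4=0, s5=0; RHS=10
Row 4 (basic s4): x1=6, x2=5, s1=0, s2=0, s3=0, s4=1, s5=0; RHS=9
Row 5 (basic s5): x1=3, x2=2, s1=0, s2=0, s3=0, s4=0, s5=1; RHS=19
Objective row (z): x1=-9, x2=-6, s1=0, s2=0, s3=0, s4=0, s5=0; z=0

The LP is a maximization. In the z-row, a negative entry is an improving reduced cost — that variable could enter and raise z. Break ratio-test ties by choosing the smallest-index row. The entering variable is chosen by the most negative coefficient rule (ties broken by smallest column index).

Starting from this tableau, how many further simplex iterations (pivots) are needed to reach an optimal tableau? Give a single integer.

1

pivot: x1 in, s4 out → z = 27/2
No improving column remains; optimal.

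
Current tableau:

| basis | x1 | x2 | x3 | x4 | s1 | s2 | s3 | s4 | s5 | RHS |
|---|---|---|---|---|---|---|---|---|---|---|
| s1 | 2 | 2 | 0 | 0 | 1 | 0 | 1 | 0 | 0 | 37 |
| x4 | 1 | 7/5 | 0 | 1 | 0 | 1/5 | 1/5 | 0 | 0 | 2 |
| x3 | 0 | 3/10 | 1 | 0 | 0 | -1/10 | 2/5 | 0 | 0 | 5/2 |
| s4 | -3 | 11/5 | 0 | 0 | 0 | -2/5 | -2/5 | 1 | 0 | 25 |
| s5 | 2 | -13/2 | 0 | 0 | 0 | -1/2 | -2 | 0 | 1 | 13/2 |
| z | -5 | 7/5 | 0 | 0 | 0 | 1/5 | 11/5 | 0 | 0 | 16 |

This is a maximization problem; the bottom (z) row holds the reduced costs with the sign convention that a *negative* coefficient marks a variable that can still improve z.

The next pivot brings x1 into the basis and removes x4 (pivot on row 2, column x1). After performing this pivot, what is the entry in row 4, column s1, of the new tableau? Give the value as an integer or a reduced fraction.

0

Pivot element is row 2, column x1: 1.
Normalize row 2: new (row 2, s1) = 0/1 = 0.
row 4 ← row 4 − (-3)·(new row 2): 0 − (-3)·0 = 0.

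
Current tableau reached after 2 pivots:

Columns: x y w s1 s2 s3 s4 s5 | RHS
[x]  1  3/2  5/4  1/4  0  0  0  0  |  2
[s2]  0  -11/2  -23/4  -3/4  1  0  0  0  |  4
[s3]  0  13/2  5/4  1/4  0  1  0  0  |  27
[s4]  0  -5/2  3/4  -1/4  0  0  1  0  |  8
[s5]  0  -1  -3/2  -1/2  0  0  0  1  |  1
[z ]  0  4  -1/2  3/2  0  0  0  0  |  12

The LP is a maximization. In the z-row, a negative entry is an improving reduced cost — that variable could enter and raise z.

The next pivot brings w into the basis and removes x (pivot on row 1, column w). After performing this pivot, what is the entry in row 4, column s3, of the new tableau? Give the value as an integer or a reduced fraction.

Pivot element is row 1, column w: 5/4.
Normalize row 1: new (row 1, s3) = 0/(5/4) = 0.
row 4 ← row 4 − (3/4)·(new row 1): 0 − (3/4)·0 = 0.

0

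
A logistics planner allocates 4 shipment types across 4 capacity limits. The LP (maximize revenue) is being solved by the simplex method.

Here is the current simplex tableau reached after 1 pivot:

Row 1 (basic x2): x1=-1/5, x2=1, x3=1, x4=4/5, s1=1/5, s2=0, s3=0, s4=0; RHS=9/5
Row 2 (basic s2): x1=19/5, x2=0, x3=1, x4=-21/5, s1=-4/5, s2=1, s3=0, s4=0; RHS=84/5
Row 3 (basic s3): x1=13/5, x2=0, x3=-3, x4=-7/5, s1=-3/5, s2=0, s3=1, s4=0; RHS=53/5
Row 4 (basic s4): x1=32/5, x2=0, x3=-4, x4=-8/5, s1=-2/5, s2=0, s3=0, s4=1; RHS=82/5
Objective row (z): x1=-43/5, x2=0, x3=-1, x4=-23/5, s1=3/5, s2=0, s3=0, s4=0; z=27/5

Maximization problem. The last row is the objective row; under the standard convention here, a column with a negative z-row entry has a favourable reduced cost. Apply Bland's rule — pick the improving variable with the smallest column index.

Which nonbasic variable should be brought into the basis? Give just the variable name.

Objective-row coefficients: x1: -43/5, x2: 0, x3: -1, x4: -23/5, s1: 3/5, s2: 0, s3: 0, s4: 0.
Improving columns: x1, x3, x4. Bland's rule picks the smallest column index → x1.

x1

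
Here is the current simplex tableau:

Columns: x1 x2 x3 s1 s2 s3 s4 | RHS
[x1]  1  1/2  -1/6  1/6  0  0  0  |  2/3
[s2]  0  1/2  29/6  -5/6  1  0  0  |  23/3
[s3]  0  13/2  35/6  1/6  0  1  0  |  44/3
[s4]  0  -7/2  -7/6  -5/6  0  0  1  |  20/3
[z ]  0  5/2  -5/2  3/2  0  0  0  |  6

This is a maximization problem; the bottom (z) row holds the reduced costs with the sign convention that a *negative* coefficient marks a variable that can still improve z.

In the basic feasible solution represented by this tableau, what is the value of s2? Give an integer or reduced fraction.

23/3

s2 is basic (row 2); its value is the RHS of that row: 23/3.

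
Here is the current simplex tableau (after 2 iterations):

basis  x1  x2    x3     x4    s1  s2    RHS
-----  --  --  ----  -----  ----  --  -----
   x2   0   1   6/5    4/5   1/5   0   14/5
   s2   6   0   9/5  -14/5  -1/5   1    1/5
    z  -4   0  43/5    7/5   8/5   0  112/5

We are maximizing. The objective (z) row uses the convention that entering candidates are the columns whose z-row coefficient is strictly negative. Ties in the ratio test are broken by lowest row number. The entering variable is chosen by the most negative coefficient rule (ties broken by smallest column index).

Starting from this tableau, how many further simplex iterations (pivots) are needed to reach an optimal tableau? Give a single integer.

2

pivot: x1 in, s2 out → z = 338/15
pivot: x4 in, x2 out → z = 145/6
No improving column remains; optimal.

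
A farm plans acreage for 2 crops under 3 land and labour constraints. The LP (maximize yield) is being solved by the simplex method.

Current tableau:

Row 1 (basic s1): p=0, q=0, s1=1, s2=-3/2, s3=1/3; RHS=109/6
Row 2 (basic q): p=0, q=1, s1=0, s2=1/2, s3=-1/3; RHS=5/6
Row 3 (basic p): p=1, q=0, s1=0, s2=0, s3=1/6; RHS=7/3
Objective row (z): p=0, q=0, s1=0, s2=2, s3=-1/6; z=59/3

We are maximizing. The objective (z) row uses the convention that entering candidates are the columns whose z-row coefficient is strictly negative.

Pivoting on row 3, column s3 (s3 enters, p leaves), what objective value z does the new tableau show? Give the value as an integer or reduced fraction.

22

Minimum ratio for s3: (7/3)/(1/6) = 14.
z changes by −(z-row coeff of s3)·ratio = −(-1/6)·14 = 7/3.
New z = 59/3 + (7/3) = 22.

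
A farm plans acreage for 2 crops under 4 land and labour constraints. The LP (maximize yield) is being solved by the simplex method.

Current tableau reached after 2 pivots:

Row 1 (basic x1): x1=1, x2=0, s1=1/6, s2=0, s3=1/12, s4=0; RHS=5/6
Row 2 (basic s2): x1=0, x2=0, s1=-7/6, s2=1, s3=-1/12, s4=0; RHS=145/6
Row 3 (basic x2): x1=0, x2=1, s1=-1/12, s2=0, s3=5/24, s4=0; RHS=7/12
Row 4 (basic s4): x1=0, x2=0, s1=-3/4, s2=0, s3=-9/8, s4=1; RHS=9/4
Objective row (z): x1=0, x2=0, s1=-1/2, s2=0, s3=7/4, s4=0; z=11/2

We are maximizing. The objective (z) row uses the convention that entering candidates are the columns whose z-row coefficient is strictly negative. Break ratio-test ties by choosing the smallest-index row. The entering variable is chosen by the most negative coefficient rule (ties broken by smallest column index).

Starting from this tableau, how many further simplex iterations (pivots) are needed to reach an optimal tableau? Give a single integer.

pivot: s1 in, x1 out → z = 8
No improving column remains; optimal.

1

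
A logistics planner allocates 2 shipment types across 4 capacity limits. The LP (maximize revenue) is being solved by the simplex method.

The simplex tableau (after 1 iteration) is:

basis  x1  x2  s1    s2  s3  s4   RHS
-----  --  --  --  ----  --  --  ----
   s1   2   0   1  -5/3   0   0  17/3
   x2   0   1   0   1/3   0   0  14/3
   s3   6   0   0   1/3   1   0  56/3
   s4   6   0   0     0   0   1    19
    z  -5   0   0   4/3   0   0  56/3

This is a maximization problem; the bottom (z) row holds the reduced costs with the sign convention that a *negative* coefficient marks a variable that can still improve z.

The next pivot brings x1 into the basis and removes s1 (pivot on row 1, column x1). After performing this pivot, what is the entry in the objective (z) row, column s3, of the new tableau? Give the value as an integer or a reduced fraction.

0

Pivot element is row 1, column x1: 2.
Normalize row 1: new (row 1, s3) = 0/2 = 0.
z-row ← z-row − (-5)·(new row 1): 0 − (-5)·0 = 0.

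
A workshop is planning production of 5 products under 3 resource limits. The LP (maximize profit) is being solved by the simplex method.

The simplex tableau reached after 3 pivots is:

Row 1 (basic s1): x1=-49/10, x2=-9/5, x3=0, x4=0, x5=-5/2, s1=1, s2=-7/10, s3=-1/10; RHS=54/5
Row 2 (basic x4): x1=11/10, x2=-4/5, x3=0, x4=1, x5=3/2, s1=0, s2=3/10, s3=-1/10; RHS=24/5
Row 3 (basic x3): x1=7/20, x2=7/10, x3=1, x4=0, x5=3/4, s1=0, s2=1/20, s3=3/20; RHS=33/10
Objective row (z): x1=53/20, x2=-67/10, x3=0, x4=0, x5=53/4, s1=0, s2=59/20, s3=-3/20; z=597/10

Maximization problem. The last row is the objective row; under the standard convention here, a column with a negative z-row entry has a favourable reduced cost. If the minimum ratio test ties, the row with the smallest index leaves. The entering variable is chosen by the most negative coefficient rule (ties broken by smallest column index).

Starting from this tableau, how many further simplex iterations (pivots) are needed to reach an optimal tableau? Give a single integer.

pivot: x2 in, x3 out → z = 639/7
No improving column remains; optimal.

1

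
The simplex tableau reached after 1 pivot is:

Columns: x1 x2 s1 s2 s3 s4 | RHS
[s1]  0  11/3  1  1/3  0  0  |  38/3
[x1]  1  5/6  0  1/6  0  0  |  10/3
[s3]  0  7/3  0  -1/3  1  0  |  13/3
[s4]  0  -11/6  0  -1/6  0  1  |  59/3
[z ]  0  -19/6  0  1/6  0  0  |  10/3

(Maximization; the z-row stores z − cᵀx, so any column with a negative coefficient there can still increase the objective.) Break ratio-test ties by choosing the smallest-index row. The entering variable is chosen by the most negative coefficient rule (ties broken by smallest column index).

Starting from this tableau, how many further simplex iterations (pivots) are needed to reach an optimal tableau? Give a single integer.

2

pivot: x2 in, s3 out → z = 129/14
pivot: s2 in, x1 out → z = 11
No improving column remains; optimal.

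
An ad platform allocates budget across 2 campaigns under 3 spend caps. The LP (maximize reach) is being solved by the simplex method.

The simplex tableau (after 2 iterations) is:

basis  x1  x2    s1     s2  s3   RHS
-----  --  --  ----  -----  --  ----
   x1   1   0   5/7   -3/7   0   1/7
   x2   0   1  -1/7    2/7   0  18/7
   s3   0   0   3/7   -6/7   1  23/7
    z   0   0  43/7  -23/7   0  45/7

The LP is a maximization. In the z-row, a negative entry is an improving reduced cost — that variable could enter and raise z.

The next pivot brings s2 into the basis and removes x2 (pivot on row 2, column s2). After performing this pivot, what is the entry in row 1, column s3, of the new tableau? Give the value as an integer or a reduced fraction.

0

Pivot element is row 2, column s2: 2/7.
Normalize row 2: new (row 2, s3) = 0/(2/7) = 0.
row 1 ← row 1 − (-3/7)·(new row 2): 0 − (-3/7)·0 = 0.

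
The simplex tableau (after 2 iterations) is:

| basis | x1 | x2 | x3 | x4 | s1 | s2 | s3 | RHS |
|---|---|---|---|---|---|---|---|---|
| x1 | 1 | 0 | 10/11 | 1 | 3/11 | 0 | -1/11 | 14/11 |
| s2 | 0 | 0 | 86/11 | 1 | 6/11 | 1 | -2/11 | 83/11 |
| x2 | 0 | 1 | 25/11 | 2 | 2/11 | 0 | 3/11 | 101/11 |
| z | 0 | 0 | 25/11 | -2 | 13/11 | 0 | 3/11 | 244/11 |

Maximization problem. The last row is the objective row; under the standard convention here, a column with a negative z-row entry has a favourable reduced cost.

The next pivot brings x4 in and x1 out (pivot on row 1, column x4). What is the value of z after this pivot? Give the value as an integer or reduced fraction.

Minimum ratio for x4: (14/11)/1 = 14/11.
z changes by −(z-row coeff of x4)·ratio = −(-2)·(14/11) = 28/11.
New z = 244/11 + (28/11) = 272/11.

272/11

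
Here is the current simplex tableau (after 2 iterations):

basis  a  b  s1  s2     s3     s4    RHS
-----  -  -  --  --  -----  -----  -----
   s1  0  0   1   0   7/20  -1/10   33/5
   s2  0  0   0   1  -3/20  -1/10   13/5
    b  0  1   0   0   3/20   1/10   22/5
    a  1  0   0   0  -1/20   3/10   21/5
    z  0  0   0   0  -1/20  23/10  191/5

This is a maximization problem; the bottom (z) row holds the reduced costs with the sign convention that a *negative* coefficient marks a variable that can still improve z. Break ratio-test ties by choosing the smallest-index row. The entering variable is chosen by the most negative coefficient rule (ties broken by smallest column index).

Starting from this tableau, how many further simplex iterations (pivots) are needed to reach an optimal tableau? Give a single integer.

1

pivot: s3 in, s1 out → z = 274/7
No improving column remains; optimal.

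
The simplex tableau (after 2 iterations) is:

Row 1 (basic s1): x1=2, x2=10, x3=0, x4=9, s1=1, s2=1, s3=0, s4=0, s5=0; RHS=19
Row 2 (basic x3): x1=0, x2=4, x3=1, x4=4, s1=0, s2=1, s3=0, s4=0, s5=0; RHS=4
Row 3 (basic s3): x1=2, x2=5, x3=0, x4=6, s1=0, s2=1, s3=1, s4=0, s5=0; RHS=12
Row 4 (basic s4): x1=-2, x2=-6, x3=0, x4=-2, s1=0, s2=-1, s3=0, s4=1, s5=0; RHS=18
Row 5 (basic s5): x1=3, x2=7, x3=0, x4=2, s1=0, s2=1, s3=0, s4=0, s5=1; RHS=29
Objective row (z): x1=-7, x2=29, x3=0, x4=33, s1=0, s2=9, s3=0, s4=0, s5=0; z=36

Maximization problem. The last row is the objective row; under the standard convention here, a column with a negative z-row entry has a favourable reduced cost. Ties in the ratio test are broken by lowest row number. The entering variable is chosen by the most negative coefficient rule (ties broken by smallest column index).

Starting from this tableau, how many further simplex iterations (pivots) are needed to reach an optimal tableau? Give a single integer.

pivot: x1 in, s3 out → z = 78
No improving column remains; optimal.

1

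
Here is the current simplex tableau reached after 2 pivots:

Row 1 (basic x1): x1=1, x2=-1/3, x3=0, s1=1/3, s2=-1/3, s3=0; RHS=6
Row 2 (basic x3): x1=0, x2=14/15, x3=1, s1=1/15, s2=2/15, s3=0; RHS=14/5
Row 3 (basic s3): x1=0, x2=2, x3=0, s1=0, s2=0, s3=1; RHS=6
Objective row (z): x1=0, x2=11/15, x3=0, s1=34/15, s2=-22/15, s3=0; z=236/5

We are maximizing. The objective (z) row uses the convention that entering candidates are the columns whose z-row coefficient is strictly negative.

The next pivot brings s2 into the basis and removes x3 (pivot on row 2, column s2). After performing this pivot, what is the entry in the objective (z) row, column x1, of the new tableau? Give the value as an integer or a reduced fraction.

Pivot element is row 2, column s2: 2/15.
Normalize row 2: new (row 2, x1) = 0/(2/15) = 0.
z-row ← z-row − (-22/15)·(new row 2): 0 − (-22/15)·0 = 0.

0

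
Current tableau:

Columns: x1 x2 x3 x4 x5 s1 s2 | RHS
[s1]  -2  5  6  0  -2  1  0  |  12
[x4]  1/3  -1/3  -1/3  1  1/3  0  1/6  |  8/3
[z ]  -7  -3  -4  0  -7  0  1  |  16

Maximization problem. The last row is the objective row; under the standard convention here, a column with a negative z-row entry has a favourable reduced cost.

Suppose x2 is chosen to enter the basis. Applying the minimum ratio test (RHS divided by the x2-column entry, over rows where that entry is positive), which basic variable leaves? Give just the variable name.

s1

Ratios: row 1 (s1): 12/5 = 12/5; row 2 (x4): entry -1/3 ≤ 0, skip.
Minimum ratio 12/5 is in the s1 row, so s1 leaves.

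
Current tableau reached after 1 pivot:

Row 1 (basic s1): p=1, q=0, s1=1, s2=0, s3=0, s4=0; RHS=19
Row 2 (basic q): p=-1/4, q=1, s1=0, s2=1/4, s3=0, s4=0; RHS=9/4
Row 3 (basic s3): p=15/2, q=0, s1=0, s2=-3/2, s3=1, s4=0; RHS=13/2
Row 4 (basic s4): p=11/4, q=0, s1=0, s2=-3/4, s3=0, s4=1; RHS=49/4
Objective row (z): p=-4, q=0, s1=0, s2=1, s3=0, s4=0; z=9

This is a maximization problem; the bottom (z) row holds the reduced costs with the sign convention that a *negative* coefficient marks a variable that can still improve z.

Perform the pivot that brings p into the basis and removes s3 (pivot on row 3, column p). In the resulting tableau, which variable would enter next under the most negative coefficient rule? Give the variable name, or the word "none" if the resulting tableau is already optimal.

Pivot element 15/2. New z-row = old z-row − (-4)·(row 3/(15/2)).
Updated z-row coefficients: p: 0, q: 0, s1: 0, s2: 1/5, s3: 8/15, s4: 0.
No coefficient is strictly negative; the tableau after this pivot is optimal.

none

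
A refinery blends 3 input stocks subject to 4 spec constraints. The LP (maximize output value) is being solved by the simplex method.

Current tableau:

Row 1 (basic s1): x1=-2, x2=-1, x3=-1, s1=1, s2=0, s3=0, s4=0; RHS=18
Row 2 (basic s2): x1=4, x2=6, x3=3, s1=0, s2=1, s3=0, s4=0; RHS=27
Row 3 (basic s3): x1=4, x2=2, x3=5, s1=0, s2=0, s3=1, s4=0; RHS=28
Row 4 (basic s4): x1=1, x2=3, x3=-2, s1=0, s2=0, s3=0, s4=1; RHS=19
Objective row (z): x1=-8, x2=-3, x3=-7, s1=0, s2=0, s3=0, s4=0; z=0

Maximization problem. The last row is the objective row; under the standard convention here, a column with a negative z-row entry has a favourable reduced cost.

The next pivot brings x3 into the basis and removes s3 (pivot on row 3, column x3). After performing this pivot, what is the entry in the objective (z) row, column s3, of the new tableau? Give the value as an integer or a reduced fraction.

Pivot element is row 3, column x3: 5.
Normalize row 3: new (row 3, s3) = 1/5 = 1/5.
z-row ← z-row − (-7)·(new row 3): 0 − (-7)·(1/5) = 7/5.

7/5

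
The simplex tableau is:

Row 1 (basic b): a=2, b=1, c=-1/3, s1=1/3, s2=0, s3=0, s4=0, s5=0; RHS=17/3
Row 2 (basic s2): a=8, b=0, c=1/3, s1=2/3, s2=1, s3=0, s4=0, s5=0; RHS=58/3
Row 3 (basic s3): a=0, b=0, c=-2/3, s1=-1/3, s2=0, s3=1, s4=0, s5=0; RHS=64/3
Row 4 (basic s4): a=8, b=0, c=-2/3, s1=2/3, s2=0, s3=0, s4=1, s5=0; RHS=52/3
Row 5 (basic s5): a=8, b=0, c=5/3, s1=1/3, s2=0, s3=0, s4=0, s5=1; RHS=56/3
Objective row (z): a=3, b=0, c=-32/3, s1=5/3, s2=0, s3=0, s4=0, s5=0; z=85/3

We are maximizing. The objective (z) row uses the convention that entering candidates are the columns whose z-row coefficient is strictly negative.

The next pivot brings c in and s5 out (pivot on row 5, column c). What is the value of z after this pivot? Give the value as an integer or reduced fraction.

Minimum ratio for c: (56/3)/(5/3) = 56/5.
z changes by −(z-row coeff of c)·ratio = −(-32/3)·(56/5) = 1792/15.
New z = 85/3 + (1792/15) = 739/5.

739/5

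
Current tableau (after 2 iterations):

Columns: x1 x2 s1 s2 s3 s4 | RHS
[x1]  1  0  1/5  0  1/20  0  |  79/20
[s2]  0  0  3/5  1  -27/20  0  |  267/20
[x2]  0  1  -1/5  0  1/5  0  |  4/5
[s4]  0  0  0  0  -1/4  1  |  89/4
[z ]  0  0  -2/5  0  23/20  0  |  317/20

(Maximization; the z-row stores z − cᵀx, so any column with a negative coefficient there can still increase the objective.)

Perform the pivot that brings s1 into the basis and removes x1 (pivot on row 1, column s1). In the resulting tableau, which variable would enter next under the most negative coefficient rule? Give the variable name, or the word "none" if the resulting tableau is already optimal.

Pivot element 1/5. New z-row = old z-row − (-2/5)·(row 1/(1/5)).
Updated z-row coefficients: x1: 2, x2: 0, s1: 0, s2: 0, s3: 5/4, s4: 0.
No coefficient is strictly negative; the tableau after this pivot is optimal.

none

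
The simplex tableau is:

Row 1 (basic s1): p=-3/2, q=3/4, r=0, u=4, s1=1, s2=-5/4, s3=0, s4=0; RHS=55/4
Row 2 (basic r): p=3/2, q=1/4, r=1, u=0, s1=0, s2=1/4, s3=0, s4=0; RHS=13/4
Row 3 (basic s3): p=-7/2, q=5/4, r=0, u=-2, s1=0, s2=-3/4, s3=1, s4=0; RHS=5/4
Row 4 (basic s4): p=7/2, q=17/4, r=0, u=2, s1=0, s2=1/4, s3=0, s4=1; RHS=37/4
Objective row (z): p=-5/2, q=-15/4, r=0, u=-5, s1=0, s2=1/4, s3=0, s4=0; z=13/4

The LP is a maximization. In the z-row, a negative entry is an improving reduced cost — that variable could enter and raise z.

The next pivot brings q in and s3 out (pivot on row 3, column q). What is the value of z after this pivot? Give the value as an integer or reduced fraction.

Minimum ratio for q: (5/4)/(5/4) = 1.
z changes by −(z-row coeff of q)·ratio = −(-15/4)·1 = 15/4.
New z = 13/4 + (15/4) = 7.

7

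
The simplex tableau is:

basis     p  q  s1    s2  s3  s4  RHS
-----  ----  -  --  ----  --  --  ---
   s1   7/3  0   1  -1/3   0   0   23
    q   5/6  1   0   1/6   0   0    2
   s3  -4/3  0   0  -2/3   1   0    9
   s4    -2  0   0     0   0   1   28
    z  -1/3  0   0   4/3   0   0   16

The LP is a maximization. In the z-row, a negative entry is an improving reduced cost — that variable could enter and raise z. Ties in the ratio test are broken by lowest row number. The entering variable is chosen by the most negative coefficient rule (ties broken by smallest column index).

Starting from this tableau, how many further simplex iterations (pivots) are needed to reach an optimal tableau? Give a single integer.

pivot: p in, q out → z = 84/5
No improving column remains; optimal.

1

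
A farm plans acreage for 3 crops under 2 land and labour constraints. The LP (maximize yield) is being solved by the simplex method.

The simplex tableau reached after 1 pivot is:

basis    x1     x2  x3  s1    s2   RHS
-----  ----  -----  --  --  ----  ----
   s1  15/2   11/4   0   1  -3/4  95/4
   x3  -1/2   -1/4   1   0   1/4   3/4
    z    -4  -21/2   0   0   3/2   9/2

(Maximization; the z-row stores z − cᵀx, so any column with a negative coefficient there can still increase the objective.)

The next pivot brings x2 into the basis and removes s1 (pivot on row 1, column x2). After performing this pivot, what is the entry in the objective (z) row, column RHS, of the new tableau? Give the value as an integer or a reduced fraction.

1047/11

Pivot element is row 1, column x2: 11/4.
Normalize row 1: new (row 1, RHS) = (95/4)/(11/4) = 95/11.
z-row ← z-row − (-21/2)·(new row 1): 9/2 − (-21/2)·(95/11) = 1047/11.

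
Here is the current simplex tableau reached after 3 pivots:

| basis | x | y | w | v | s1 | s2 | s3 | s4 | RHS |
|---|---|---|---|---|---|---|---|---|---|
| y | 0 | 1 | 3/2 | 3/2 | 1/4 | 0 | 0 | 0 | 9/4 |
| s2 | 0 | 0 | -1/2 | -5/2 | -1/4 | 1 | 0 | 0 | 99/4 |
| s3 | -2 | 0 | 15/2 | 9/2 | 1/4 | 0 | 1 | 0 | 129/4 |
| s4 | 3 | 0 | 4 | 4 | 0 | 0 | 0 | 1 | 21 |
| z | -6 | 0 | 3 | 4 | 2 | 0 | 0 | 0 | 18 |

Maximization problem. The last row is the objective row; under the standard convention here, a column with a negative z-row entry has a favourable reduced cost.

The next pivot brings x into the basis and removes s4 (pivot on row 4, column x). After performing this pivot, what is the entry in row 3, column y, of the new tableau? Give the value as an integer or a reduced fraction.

Pivot element is row 4, column x: 3.
Normalize row 4: new (row 4, y) = 0/3 = 0.
row 3 ← row 3 − (-2)·(new row 4): 0 − (-2)·0 = 0.

0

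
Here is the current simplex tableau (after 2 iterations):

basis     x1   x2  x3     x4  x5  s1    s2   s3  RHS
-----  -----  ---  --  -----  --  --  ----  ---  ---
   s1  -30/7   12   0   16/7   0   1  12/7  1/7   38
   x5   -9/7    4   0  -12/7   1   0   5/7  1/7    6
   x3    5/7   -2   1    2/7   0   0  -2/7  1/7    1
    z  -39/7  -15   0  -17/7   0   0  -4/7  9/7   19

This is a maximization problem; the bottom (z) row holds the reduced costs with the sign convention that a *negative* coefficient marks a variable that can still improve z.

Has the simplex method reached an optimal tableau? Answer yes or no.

Column x1 has objective-row coefficient -39/7, which is negative; an improving pivot exists, so not yet optimal.

no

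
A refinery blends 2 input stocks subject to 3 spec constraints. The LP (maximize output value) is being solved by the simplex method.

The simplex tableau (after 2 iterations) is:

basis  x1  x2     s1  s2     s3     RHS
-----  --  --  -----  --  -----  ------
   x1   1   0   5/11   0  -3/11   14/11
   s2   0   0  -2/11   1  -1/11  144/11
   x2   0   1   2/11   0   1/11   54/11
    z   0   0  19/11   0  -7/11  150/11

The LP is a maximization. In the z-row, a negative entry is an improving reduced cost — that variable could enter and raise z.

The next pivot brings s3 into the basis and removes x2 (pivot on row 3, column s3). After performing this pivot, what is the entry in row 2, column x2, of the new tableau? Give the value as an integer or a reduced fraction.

Pivot element is row 3, column s3: 1/11.
Normalize row 3: new (row 3, x2) = 1/(1/11) = 11.
row 2 ← row 2 − (-1/11)·(new row 3): 0 − (-1/11)·11 = 1.

1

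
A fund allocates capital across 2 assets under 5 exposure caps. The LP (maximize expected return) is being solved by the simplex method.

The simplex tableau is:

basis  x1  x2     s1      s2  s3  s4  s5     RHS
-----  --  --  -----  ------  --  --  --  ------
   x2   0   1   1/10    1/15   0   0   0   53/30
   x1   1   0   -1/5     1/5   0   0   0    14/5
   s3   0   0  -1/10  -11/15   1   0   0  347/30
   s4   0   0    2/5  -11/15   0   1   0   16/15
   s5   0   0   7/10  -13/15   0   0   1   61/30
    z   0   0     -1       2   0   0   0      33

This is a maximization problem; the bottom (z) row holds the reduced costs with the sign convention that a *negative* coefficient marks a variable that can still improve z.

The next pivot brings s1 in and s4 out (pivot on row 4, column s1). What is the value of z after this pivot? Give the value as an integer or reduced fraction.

Minimum ratio for s1: (16/15)/(2/5) = 8/3.
z changes by −(z-row coeff of s1)·ratio = −(-1)·(8/3) = 8/3.
New z = 33 + (8/3) = 107/3.

107/3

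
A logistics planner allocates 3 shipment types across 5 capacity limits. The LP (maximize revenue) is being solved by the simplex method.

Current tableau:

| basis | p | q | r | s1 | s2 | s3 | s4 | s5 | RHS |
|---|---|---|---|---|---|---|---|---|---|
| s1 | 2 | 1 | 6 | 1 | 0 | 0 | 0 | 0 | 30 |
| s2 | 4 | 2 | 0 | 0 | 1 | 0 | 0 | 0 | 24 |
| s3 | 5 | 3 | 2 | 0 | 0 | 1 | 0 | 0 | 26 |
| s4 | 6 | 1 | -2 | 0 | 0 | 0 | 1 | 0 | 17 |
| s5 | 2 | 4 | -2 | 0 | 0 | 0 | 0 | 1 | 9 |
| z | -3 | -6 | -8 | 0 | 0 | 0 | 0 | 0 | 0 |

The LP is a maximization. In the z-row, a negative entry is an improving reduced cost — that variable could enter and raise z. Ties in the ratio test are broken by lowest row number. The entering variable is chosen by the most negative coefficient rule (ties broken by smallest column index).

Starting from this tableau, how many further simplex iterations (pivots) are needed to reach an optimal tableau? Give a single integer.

pivot: r in, s1 out → z = 40
pivot: q in, s5 out → z = 786/13
No improving column remains; optimal.

2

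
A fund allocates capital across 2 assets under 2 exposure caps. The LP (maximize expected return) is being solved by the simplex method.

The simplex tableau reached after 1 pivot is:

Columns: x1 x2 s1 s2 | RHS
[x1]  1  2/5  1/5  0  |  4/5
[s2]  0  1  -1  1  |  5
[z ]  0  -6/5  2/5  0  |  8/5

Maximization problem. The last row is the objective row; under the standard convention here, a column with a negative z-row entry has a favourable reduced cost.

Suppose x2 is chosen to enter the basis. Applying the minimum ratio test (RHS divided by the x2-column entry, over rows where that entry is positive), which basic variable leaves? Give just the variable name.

Ratios: row 1 (x1): (4/5)/(2/5) = 2; row 2 (s2): 5/1 = 5.
Minimum ratio 2 is in the x1 row, so x1 leaves.

x1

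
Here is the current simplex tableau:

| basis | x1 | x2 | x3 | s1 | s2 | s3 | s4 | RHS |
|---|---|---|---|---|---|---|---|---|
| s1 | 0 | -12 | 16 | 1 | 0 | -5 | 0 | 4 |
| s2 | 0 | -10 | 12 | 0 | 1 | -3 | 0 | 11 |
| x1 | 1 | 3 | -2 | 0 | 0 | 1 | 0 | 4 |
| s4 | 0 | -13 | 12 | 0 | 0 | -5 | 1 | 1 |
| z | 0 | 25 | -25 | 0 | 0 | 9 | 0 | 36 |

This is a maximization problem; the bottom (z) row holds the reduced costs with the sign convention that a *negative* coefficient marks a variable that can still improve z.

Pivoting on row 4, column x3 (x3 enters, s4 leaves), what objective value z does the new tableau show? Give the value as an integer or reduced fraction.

Minimum ratio for x3: 1/12 = 1/12.
z changes by −(z-row coeff of x3)·ratio = −(-25)·(1/12) = 25/12.
New z = 36 + (25/12) = 457/12.

457/12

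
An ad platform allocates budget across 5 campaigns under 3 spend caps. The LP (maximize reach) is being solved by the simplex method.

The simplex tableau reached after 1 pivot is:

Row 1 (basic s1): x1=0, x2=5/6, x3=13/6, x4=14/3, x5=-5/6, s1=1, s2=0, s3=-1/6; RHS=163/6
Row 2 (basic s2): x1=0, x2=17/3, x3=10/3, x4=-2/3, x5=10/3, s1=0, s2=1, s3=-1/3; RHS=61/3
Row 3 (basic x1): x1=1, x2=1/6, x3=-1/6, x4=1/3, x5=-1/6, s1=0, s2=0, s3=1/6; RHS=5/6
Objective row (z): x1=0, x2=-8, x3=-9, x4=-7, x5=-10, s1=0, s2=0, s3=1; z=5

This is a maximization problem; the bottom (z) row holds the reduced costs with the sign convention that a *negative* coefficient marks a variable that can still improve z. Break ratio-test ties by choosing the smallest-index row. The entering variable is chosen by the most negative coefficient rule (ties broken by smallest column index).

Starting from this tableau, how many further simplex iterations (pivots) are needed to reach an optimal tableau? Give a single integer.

pivot: x5 in, s2 out → z = 66
pivot: x4 in, x1 out → z = 243/2
No improving column remains; optimal.

2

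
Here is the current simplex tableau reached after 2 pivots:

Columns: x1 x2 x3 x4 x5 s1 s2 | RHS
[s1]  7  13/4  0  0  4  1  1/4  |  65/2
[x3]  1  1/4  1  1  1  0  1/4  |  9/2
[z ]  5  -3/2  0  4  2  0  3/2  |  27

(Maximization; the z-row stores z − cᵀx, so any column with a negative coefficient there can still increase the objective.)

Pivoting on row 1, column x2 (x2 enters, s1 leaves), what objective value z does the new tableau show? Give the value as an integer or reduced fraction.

Minimum ratio for x2: (65/2)/(13/4) = 10.
z changes by −(z-row coeff of x2)·ratio = −(-3/2)·10 = 15.
New z = 27 + 15 = 42.

42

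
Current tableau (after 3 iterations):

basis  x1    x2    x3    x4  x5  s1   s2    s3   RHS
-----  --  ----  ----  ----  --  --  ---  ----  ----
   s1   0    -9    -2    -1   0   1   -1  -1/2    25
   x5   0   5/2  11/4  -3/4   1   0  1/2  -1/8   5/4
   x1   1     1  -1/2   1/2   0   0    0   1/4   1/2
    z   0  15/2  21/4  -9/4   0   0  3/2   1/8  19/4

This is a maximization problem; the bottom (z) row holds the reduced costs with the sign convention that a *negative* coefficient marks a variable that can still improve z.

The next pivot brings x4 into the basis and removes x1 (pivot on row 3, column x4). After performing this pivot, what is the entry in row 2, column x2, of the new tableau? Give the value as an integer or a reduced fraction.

4

Pivot element is row 3, column x4: 1/2.
Normalize row 3: new (row 3, x2) = 1/(1/2) = 2.
row 2 ← row 2 − (-3/4)·(new row 3): 5/2 − (-3/4)·2 = 4.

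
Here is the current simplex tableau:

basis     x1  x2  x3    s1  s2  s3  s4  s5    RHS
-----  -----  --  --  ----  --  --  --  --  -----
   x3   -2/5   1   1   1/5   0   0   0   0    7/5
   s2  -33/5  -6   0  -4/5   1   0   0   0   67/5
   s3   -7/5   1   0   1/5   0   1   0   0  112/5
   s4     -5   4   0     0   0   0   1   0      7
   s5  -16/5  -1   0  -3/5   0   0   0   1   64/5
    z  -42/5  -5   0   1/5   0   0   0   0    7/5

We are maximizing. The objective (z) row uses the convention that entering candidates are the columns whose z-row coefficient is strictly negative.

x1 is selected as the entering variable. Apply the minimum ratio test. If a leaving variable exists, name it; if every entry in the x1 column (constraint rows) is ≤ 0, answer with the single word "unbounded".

unbounded

x1-column entries: row 1: -2/5, row 2: -33/5, row 3: -7/5, row 4: -5, row 5: -16/5. All ≤ 0, so x1 can increase without bound; the LP is unbounded in this direction.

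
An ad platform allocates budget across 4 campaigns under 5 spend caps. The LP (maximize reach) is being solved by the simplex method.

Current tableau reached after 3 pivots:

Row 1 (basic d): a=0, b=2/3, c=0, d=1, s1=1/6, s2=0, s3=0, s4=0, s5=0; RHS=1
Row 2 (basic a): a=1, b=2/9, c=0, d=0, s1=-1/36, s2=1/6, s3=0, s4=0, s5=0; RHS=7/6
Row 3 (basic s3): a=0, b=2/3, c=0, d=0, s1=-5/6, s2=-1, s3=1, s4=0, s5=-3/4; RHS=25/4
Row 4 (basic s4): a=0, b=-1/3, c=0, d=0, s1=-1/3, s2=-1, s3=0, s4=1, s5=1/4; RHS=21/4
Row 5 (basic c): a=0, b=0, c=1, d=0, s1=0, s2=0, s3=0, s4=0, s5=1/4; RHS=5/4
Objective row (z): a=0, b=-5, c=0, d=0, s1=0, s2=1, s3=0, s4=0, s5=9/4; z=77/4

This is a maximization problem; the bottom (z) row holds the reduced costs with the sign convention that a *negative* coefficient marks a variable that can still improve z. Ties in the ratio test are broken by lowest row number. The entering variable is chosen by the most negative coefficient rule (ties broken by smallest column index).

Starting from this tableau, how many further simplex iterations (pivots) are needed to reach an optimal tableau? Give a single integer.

pivot: b in, d out → z = 107/4
No improving column remains; optimal.

1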